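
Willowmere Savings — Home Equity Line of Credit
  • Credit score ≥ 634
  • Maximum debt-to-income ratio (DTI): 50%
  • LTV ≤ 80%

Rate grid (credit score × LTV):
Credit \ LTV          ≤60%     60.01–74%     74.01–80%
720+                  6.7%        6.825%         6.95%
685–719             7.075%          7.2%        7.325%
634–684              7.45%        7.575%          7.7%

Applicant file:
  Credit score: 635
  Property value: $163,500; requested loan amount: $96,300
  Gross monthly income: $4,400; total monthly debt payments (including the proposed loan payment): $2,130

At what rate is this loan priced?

Credit score 635 ≥ 634; Debt-to-income = 2,130/4,400 = 48.4% — meets 50% limit
LTV: 96,300 ÷ 163,500 = 58.9%, within 80% cap
Row: 635 falls in 634–684. Column: 58.9% falls in ≤60%. Rate = 7.45%.

7.45%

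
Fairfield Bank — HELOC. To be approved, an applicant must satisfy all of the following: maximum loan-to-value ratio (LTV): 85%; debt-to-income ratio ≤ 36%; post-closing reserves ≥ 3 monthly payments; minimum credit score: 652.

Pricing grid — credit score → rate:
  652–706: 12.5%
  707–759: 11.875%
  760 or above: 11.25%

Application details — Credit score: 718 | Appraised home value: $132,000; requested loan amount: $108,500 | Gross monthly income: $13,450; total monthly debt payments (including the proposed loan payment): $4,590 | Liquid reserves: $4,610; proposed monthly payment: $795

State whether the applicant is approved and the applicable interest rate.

Credit score 718 ≥ 652 (meets minimum)
Liquid reserves cover 4,610/795 = 5.8 months — ≥ 3 required
DTI = 4,590/13,450 = 34.1% ≤ 36%
Loan-to-value = 108,500/132,000 = 82.2% — pass (85% max)
All requirements met. Score 718 falls in the 707–759 tier → 11.875%.

Approved at 11.875%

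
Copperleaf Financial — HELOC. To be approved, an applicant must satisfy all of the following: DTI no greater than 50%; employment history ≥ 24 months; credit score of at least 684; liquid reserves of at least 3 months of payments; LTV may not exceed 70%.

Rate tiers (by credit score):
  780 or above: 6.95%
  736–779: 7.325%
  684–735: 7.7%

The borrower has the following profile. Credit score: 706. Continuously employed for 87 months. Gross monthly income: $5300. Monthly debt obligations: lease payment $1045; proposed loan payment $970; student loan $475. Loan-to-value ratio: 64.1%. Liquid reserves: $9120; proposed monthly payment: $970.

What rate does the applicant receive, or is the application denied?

Approved at 7.7%

Credit score 706 ≥ 684 (meets minimum)
LTV 64.1% — within 70%
Total monthly debts = (1,045 + 970 + 475) = 2,490. DTI: 2,490 ÷ 5,300 = 47%, within the 50% cap
Reserves: 9,120 ÷ 970 = 9.4 months (meets 3-month minimum)
Employment 87 ≥ 24 months
All requirements met. Score 706 falls in the 684–735 tier → 7.7%.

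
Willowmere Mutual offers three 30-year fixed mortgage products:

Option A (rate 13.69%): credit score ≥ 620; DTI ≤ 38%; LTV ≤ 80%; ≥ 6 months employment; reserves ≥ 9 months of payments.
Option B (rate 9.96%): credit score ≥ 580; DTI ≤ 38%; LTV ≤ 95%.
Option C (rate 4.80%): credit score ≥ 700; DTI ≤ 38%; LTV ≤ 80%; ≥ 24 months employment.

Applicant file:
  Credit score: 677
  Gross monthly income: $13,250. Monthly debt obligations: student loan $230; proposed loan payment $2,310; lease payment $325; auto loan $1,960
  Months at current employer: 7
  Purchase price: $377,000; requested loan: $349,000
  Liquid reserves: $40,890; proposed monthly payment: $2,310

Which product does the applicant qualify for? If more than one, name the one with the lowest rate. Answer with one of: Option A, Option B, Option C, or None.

Option B

Total debts = (230 + 2,310 + 325 + 1,960) = 4,825; DTI = 4,825/13,250 = 36.4%.
LTV = 349,000/377,000 = 92.6%.
Reserves = 40,890/2,310 = 17.7 months.
Option A: score 677 ≥ 620; DTI 36.4% ≤ 38%; LTV 92.6% > 80%; employment 7 ≥ 6 mo; reserves 17.7 ≥ 9 mo → does not qualify.
Option B: score 677 ≥ 580; DTI 36.4% ≤ 38%; LTV 92.6% ≤ 95% → qualifies.
Option C: score 677 < 700; DTI 36.4% ≤ 38%; LTV 92.6% > 80%; employment 7 < 24 mo → does not qualify.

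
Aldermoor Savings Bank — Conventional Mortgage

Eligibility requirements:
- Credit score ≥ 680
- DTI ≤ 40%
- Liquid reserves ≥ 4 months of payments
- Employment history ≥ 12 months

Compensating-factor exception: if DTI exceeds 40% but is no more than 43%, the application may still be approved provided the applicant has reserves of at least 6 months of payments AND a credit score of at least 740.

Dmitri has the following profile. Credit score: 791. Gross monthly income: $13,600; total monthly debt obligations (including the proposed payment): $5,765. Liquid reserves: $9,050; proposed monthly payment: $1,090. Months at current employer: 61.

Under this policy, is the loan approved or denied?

Credit score 791 ≥ 680 (meets base)
DTI: 5,765 ÷ 13,600 = 42.4%, over the 40% base limit.
Liquid reserves cover 9,050/1,090 = 8.3 months — ≥ 4 required
Employment 61 ≥ 12 months
DTI 42.4% is within the 40%–43% exception band; checking compensating factors.
Reserves 8.3 ≥ 6 months; credit score 791 ≥ 740.
Both override conditions satisfied; DTI exception granted.

Approved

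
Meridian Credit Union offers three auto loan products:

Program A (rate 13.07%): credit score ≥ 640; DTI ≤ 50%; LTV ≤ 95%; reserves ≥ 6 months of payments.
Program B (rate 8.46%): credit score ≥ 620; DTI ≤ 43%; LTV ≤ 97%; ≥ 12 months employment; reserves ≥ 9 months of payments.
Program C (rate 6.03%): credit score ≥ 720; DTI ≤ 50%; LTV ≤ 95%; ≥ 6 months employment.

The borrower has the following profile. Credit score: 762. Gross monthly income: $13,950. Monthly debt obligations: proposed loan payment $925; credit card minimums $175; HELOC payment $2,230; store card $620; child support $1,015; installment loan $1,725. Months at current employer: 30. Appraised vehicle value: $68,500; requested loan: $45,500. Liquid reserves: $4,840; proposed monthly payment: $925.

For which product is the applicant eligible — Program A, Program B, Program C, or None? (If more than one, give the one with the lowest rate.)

Total debts = (925 + 175 + 2,230 + 620 + 1,015 + 1,725) = 6,690; DTI = 6,690/13,950 = 48%.
LTV = 45,500/68,500 = 66.4%.
Reserves = 4,840/925 = 5.2 months.
Program A: score 762 ≥ 640; DTI 48% ≤ 50%; LTV 66.4% ≤ 95%; reserves 5.2 < 6 mo → does not qualify.
Program B: score 762 ≥ 620; DTI 48% > 43%; LTV 66.4% ≤ 97%; employment 30 ≥ 12 mo; reserves 5.2 < 9 mo → does not qualify.
Program C: score 762 ≥ 720; DTI 48% ≤ 50%; LTV 66.4% ≤ 95%; employment 30 ≥ 6 mo → qualifies.

Program C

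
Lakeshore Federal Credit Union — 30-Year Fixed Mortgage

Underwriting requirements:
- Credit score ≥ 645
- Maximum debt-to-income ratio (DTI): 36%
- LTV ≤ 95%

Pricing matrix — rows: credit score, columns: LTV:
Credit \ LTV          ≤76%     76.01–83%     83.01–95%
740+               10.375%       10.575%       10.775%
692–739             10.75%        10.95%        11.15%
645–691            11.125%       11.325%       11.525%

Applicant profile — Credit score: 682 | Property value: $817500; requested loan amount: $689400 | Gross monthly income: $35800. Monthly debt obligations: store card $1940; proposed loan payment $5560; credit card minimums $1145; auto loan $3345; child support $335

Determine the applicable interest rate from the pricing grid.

Credit score 682 ≥ 645; Total monthly debts = (1,940 + 5,560 + 1,145 + 3,345 + 335) = 12,325. Debt-to-income = 12,325/35,800 = 34.4% — meets 36% limit
LTV: 689,400 ÷ 817,500 = 84.3%, within 95% cap
Row: 682 falls in 645–691. Column: 84.3% falls in 83.01–95%. Rate = 11.525%.

11.525%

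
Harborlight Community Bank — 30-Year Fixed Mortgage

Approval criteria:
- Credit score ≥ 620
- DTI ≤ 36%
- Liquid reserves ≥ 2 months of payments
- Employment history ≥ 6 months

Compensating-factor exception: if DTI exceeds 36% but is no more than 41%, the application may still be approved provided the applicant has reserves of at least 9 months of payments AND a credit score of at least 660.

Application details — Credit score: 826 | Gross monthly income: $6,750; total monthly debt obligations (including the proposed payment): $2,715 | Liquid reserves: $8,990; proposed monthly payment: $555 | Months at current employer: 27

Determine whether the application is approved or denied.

Credit score 826 ≥ 620 (meets base)
DTI = 2,715/6,750 = 40.2% > 36% — standard DTI limit exceeded.
Reserves = 8,990/555 = 16.2 months ≥ 2
Employment 27 ≥ 6 months
40.2% falls in the override range (36%–41%), so the compensating-factor test applies.
Override check — reserves: 16.2 mo (ok); score: 826 (ok).
Both override conditions satisfied; DTI exception granted.

Approved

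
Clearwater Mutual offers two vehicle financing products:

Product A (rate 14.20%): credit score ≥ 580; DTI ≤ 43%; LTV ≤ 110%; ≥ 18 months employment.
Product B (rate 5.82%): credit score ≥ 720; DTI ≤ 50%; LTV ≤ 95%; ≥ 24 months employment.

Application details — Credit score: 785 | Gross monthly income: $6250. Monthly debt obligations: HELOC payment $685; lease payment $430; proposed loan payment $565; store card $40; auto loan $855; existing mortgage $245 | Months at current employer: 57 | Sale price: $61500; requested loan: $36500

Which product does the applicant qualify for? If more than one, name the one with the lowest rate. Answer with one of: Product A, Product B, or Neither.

Total debts = (685 + 430 + 565 + 40 + 855 + 245) = 2,820; DTI = 2,820/6,250 = 45.1%.
LTV = 36,500/61,500 = 59.3%.
Product A: score 785 ≥ 580; DTI 45.1% > 43%; LTV 59.3% ≤ 110%; employment 57 ≥ 18 mo → does not qualify.
Product B: score 785 ≥ 720; DTI 45.1% ≤ 50%; LTV 59.3% ≤ 95%; employment 57 ≥ 24 mo → qualifies.

Product B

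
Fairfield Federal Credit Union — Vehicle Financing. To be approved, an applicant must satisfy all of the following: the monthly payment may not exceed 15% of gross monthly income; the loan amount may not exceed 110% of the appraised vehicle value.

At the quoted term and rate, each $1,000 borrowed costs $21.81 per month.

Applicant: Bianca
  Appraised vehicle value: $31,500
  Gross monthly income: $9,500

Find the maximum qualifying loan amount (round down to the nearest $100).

$34,600

Payment cap: 15% × $9,500 = $1,425/month.
At $21.81 per $1,000, that supports 1,425/21.81 × 1,000 ≈ $65,337 → $65,300.
LTV cap: 110% × $31,500 = $34,650 → $34,600.
Binding constraint: loan-to-value.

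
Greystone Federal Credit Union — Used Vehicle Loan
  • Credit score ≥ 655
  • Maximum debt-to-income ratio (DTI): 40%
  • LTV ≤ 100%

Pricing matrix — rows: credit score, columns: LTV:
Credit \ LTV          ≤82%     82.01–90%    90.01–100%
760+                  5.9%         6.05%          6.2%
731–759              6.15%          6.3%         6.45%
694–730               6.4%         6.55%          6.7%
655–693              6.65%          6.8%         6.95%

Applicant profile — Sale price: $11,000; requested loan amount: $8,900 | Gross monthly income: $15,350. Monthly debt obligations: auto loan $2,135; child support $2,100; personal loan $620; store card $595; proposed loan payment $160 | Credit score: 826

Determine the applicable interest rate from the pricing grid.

5.9%

Credit score 826 ≥ 655; Total monthly debts = (2,135 + 2,100 + 620 + 595 + 160) = 5,610. DTI: 5,610 ÷ 15,350 = 36.5%, within the 40% cap
LTV = 8,900/11,000 = 80.9% ≤ 100%
Score 826 is in the 760+ band; LTV 80.9% is in the ≤82% band → 5.9%.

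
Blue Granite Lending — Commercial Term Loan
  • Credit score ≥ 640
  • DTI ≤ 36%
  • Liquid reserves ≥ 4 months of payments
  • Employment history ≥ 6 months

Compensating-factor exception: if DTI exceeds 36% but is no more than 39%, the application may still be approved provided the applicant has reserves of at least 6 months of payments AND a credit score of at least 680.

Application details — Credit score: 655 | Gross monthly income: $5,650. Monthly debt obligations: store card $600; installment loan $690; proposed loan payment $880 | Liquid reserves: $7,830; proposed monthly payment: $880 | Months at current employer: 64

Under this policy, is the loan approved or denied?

Denied

Credit score 655 ≥ 640 (meets base)
Total debts = (600 + 690 + 880) = 2,170. DTI: 2,170 ÷ 5,650 = 38.4%, over the 36% base limit.
Liquid reserves cover 7,830/880 = 8.9 months — ≥ 4 required
Employment 64 ≥ 6 months
38.4% falls in the override range (36%–39%), so the compensating-factor test applies.
Reserves 8.9 ≥ 6 months; credit score 655 < 680.
Compensating-factor requirement not fully met.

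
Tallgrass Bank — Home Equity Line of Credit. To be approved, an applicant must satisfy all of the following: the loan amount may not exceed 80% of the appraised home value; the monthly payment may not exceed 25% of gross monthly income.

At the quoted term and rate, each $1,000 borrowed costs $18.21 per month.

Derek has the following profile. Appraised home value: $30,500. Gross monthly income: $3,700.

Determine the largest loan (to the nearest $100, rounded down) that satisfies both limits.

Payment cap: 25% × $3,700 = $925/month.
At $18.21 per $1,000, that supports 925/18.21 × 1,000 ≈ $50,796 → $50,700.
LTV cap: 80% × $30,500 = $24,400 → $24,400.
Binding constraint: loan-to-value.

$24,400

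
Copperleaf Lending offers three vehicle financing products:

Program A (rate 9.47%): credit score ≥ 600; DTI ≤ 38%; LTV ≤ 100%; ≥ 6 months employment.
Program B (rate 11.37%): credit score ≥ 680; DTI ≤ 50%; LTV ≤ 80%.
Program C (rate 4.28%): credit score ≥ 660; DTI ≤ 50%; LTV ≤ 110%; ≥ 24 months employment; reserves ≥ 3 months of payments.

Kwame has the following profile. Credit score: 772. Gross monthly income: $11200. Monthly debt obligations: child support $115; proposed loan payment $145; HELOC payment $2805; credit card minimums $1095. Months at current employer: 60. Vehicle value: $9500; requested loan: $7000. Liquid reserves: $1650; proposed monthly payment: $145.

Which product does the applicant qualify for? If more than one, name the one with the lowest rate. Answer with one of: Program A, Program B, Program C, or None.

Total debts = (115 + 145 + 2,805 + 1,095) = 4,160; DTI = 4,160/11,200 = 37.1%.
LTV = 7,000/9,500 = 73.7%.
Reserves = 1,650/145 = 11.4 months.
Program A: score 772 ≥ 600; DTI 37.1% ≤ 38%; LTV 73.7% ≤ 100%; employment 60 ≥ 6 mo → qualifies.
Program B: score 772 ≥ 680; DTI 37.1% ≤ 50%; LTV 73.7% ≤ 80% → qualifies.
Program C: score 772 ≥ 660; DTI 37.1% ≤ 50%; LTV 73.7% ≤ 110%; employment 60 ≥ 24 mo; reserves 11.4 ≥ 3 mo → qualifies.
Qualifying: Program A, Program B, Program C. Lowest rate is 4.28% → Program C.

Program C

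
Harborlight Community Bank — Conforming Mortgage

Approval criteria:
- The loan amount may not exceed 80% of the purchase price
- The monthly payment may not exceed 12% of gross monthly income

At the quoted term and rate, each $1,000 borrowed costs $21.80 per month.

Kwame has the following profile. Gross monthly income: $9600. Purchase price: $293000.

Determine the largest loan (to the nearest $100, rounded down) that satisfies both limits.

$52,800

Payment cap: 12% × $9,600 = $1,152/month.
At $21.80 per $1,000, that supports 1,152/21.80 × 1,000 ≈ $52,844 → $52,800.
LTV cap: 80% × $293,000 = $234,400 → $234,400.
Binding constraint: payment-to-income.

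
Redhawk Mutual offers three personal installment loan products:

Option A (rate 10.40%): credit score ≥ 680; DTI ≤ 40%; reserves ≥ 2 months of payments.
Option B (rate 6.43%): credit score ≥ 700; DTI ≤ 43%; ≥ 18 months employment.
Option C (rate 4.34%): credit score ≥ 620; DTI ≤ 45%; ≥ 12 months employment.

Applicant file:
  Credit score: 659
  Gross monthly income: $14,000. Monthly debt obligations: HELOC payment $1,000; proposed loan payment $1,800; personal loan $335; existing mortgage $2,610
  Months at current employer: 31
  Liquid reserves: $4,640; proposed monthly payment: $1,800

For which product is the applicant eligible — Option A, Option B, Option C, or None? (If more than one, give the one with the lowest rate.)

Total debts = (1,000 + 1,800 + 335 + 2,610) = 5,745; DTI = 5,745/14,000 = 41%.
Reserves = 4,640/1,800 = 2.6 months.
Option A: score 659 < 680; DTI 41% > 40%; reserves 2.6 ≥ 2 mo → does not qualify.
Option B: score 659 < 700; DTI 41% ≤ 43%; employment 31 ≥ 18 mo → does not qualify.
Option C: score 659 ≥ 620; DTI 41% ≤ 45%; employment 31 ≥ 12 mo → qualifies.

Option C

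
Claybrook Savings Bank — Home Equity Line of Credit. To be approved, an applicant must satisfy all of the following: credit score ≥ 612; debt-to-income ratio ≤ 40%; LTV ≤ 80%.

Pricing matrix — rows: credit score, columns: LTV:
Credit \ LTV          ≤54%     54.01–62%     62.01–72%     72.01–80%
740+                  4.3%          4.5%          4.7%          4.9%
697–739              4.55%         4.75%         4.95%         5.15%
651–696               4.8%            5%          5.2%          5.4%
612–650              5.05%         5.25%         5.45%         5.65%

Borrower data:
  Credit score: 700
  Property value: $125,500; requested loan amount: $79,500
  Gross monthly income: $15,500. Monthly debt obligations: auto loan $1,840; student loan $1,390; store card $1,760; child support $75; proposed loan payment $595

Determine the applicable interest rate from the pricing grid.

Credit score 700 ≥ 612; Total monthly debts = (1,840 + 1,390 + 1,760 + 75 + 595) = 5,660. DTI = 5,660/15,500 = 36.5% ≤ 40%
Loan-to-value = 79,500/125,500 = 63.3% — pass (80% max)
Credit 700 → row 697–739; LTV 63.3% → column 62.01–72%. Grid cell → 4.95%.

4.95%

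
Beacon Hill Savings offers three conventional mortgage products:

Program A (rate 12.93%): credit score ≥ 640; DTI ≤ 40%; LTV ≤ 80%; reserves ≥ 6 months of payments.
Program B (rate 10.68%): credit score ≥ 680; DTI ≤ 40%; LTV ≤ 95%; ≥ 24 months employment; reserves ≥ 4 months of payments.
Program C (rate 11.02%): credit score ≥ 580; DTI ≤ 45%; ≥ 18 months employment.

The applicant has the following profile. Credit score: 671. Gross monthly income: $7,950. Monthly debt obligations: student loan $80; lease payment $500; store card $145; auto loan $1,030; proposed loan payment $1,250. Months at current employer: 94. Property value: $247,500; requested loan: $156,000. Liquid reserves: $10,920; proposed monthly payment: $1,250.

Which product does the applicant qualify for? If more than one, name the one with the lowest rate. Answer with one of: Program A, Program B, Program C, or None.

Program C

Total debts = (80 + 500 + 145 + 1,030 + 1,250) = 3,005; DTI = 3,005/7,950 = 37.8%.
LTV = 156,000/247,500 = 63%.
Reserves = 10,920/1,250 = 8.7 months.
Program A: score 671 ≥ 640; DTI 37.8% ≤ 40%; LTV 63% ≤ 80%; reserves 8.7 ≥ 6 mo → qualifies.
Program B: score 671 < 680; DTI 37.8% ≤ 40%; LTV 63% ≤ 95%; employment 94 ≥ 24 mo; reserves 8.7 ≥ 4 mo → does not qualify.
Program C: score 671 ≥ 580; DTI 37.8% ≤ 45%; employment 94 ≥ 18 mo → qualifies.
Qualifying: Program A, Program C. Lowest rate is 11.02% → Program C.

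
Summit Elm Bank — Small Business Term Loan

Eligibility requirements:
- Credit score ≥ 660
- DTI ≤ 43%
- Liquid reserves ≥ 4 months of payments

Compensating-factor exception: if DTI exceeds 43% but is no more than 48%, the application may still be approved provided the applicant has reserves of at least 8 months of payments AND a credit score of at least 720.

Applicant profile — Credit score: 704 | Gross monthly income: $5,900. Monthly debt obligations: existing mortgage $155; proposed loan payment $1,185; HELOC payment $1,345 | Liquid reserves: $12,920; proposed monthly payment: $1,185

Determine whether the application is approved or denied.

Credit score 704 ≥ 660 (meets base)
Total debts = (155 + 1,185 + 1,345) = 2,685. DTI = 2,685/5,900 = 45.5% > 43% — standard DTI limit exceeded.
Reserves = 12,920/1,185 = 10.9 months ≥ 4
DTI 45.5% is within the 43%–48% exception band; checking compensating factors.
Reserves 10.9 ≥ 8 months; credit score 704 < 720.
Override conditions not both satisfied; exception does not apply.

Denied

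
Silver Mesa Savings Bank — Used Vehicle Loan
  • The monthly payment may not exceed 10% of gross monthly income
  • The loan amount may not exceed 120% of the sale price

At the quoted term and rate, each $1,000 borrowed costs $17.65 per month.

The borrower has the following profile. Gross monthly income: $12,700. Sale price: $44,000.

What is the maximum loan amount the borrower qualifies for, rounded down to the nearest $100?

Payment cap: 10% × $12,700 = $1,270/month.
At $17.65 per $1,000, that supports 1,270/17.65 × 1,000 ≈ $71,954 → $71,900.
LTV cap: 120% × $44,000 = $52,800 → $52,800.
Binding constraint: loan-to-value.

$52,800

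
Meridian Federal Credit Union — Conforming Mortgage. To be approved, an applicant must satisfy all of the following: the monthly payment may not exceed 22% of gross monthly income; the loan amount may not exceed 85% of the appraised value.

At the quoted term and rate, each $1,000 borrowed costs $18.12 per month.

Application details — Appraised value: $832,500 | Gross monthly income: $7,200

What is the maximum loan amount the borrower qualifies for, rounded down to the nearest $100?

Payment cap: 22% × $7,200 = $1,584/month.
At $18.12 per $1,000, that supports 1,584/18.12 × 1,000 ≈ $87,417 → $87,400.
LTV cap: 85% × $832,500 = $707,625 → $707,600.
Binding constraint: payment-to-income.

$87,400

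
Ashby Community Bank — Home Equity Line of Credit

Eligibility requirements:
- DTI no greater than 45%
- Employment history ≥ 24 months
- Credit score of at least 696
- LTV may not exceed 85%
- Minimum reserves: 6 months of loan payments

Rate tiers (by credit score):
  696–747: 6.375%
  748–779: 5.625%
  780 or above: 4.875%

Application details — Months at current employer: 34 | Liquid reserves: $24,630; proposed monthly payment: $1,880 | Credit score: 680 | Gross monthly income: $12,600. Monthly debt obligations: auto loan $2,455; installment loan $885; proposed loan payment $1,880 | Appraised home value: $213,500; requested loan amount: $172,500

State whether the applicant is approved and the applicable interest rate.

Denied

Credit score 680 < 696 (below minimum)
Employment 34 ≥ 24 months
Total monthly debts = (2,455 + 885 + 1,880) = 5,220. Debt-to-income = 5,220/12,600 = 41.4% — meets 45% limit
Reserves: 24,630 ÷ 1,880 = 13.1 months (meets 6-month minimum)
LTV: 172,500 ÷ 213,500 = 80.8%, within 85% cap
Not all requirements met → denied.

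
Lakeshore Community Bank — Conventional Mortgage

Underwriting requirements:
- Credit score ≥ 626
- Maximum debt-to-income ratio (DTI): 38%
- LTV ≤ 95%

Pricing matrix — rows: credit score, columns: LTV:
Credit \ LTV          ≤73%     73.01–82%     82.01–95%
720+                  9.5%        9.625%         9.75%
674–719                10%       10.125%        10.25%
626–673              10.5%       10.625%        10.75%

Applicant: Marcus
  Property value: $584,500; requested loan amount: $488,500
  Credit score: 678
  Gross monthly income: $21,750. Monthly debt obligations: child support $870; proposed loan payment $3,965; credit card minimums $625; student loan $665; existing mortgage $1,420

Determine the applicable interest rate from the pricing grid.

10.25%

Credit score 678 ≥ 626; Total monthly debts = (870 + 3,965 + 625 + 665 + 1,420) = 7,545. DTI = 7,545/21,750 = 34.7% ≤ 38%
Loan-to-value = 488,500/584,500 = 83.6% — pass (95% max)
Score 678 is in the 674–719 band; LTV 83.6% is in the 82.01–95% band → 10.25%.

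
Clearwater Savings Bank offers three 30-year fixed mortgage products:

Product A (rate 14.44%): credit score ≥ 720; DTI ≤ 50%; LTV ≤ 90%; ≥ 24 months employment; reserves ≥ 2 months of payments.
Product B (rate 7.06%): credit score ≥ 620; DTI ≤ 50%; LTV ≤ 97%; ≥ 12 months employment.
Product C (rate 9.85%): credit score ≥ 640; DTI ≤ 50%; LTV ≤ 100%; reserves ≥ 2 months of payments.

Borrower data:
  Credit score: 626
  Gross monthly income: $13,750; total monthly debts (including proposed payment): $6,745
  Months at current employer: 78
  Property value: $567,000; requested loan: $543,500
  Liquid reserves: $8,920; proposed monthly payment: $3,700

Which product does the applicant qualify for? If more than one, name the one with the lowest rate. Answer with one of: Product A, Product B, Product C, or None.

DTI = 6,745/13,750 = 49.1%.
LTV = 543,500/567,000 = 95.9%.
Reserves = 8,920/3,700 = 2.4 months.
Product A: score 626 < 720; DTI 49.1% ≤ 50%; LTV 95.9% > 90%; employment 78 ≥ 24 mo; reserves 2.4 ≥ 2 mo → does not qualify.
Product B: score 626 ≥ 620; DTI 49.1% ≤ 50%; LTV 95.9% ≤ 97%; employment 78 ≥ 12 mo → qualifies.
Product C: score 626 < 640; DTI 49.1% ≤ 50%; LTV 95.9% ≤ 100%; reserves 2.4 ≥ 2 mo → does not qualify.

Product B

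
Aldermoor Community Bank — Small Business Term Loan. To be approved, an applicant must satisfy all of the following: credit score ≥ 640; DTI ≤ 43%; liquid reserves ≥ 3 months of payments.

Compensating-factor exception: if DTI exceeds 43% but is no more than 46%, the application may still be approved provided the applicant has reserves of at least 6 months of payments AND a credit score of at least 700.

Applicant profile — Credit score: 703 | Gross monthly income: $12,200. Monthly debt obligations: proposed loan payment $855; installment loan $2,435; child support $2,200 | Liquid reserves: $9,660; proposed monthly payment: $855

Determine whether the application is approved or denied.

Credit score 703 ≥ 640 (meets base)
Total debts = (855 + 2,435 + 2,200) = 5,490. DTI: 5,490 ÷ 12,200 = 45%, over the 43% base limit.
Liquid reserves cover 9,660/855 = 11.3 months — ≥ 3 required
DTI 45% is within the 43%–46% exception band; checking compensating factors.
Reserves 11.3 ≥ 6 months; credit score 703 ≥ 700.
Both override conditions satisfied; DTI exception granted.

Approved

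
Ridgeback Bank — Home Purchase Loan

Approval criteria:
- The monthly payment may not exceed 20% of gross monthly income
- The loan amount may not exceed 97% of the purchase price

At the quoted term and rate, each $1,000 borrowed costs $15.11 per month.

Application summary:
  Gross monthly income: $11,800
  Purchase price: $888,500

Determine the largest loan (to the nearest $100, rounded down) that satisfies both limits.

Payment cap: 20% × $11,800 = $2,360/month.
At $15.11 per $1,000, that supports 2,360/15.11 × 1,000 ≈ $156,187 → $156,100.
LTV cap: 97% × $888,500 = $861,845 → $861,800.
Binding constraint: payment-to-income.

$156,100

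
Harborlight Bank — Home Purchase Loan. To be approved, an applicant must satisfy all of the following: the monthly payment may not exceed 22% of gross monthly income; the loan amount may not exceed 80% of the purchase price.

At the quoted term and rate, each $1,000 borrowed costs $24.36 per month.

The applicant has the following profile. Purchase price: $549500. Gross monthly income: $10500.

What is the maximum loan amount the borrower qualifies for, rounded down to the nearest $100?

Payment cap: 22% × $10,500 = $2,310/month.
At $24.36 per $1,000, that supports 2,310/24.36 × 1,000 ≈ $94,827 → $94,800.
LTV cap: 80% × $549,500 = $439,600 → $439,600.
Binding constraint: payment-to-income.

$94,800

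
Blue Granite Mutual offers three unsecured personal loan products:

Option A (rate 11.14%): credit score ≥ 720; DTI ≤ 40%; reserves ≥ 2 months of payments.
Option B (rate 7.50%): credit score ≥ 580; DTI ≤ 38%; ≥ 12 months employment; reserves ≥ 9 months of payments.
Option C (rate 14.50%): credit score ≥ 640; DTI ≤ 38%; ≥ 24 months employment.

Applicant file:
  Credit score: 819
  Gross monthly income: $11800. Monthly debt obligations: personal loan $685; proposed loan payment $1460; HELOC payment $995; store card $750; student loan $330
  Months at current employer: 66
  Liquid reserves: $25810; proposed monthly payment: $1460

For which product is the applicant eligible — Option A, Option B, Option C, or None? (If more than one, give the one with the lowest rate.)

Option B

Total debts = (685 + 1,460 + 995 + 750 + 330) = 4,220; DTI = 4,220/11,800 = 35.8%.
Reserves = 25,810/1,460 = 17.7 months.
Option A: score 819 ≥ 720; DTI 35.8% ≤ 40%; reserves 17.7 ≥ 2 mo → qualifies.
Option B: score 819 ≥ 580; DTI 35.8% ≤ 38%; employment 66 ≥ 12 mo; reserves 17.7 ≥ 9 mo → qualifies.
Option C: score 819 ≥ 640; DTI 35.8% ≤ 38%; employment 66 ≥ 24 mo → qualifies.
Qualifying: Option A, Option B, Option C. Lowest rate is 7.50% → Option B.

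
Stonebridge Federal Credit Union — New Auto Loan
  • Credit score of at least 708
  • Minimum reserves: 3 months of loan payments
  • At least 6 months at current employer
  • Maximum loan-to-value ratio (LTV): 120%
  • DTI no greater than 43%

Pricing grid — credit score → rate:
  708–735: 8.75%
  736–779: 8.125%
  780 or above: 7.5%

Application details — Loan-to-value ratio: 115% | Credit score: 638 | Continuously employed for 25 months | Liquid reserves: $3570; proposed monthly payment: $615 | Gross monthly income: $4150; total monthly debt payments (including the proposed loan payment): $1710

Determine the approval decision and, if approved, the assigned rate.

Denied

Credit score 638 < 708 (below minimum)
Liquid reserves cover 3,570/615 = 5.8 months — ≥ 3 required
LTV 115% ≤ 120%
DTI = 1,710/4,150 = 41.2% ≤ 43%
Employment 25 ≥ 6 months
Not all requirements met → denied.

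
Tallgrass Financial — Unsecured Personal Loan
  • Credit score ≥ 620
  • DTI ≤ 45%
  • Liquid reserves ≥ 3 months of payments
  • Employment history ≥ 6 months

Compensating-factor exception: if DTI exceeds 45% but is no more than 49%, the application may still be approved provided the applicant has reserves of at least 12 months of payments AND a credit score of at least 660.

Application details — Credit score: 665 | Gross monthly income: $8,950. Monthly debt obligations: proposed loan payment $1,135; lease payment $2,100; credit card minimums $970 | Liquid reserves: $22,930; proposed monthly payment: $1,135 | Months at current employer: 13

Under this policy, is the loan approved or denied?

Approved

Credit score 665 ≥ 620 (meets base)
Total debts = (1,135 + 2,100 + 970) = 4,205. DTI = 4,205/8,950 = 47% > 45% — standard DTI limit exceeded.
Liquid reserves cover 22,930/1,135 = 20.2 months — ≥ 3 required
Employment 13 ≥ 6 months
47% falls in the override range (45%–49%), so the compensating-factor test applies.
Reserves 20.2 ≥ 12 months; credit score 665 ≥ 660.
Both override conditions satisfied; DTI exception granted.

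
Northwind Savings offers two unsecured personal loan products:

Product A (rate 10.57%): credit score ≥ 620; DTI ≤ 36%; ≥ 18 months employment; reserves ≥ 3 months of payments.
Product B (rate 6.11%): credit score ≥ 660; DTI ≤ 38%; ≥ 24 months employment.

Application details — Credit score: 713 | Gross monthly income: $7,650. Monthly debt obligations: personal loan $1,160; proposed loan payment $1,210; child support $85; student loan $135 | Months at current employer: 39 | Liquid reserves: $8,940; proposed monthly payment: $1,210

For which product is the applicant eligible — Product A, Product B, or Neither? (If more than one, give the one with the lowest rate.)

Product B

Total debts = (1,160 + 1,210 + 85 + 135) = 2,590; DTI = 2,590/7,650 = 33.9%.
Reserves = 8,940/1,210 = 7.4 months.
Product A: score 713 ≥ 620; DTI 33.9% ≤ 36%; employment 39 ≥ 18 mo; reserves 7.4 ≥ 3 mo → qualifies.
Product B: score 713 ≥ 660; DTI 33.9% ≤ 38%; employment 39 ≥ 24 mo → qualifies.
Qualifying: Product A, Product B. Lowest rate is 6.11% → Product B.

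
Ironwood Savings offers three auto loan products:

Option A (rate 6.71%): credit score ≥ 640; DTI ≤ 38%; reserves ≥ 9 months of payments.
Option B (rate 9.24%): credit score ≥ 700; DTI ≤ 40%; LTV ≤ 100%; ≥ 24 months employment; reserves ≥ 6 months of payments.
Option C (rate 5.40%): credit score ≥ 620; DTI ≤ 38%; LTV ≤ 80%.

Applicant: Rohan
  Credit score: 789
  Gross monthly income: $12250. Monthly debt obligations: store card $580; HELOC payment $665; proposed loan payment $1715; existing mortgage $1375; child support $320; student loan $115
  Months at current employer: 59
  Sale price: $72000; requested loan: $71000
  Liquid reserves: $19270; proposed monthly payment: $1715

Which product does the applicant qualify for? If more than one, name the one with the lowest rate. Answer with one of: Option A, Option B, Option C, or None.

Total debts = (580 + 665 + 1,715 + 1,375 + 320 + 115) = 4,770; DTI = 4,770/12,250 = 38.9%.
LTV = 71,000/72,000 = 98.6%.
Reserves = 19,270/1,715 = 11.2 months.
Option A: score 789 ≥ 640; DTI 38.9% > 38%; reserves 11.2 ≥ 9 mo → does not qualify.
Option B: score 789 ≥ 700; DTI 38.9% ≤ 40%; LTV 98.6% ≤ 100%; employment 59 ≥ 24 mo; reserves 11.2 ≥ 6 mo → qualifies.
Option C: score 789 ≥ 620; DTI 38.9% > 38%; LTV 98.6% > 80% → does not qualify.

Option B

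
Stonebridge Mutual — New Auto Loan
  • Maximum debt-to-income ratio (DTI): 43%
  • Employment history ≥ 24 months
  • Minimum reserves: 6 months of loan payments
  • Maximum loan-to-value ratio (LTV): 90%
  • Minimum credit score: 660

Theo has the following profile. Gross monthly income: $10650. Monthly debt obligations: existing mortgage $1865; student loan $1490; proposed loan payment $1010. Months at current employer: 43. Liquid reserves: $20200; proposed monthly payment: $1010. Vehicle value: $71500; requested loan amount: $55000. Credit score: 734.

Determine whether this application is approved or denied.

Total monthly debts = (1,865 + 1,490 + 1,010) = 4,365. DTI = 4,365/10,650 = 41% ≤ 43%
Employment 43 ≥ 24 months
Reserves = 20,200/1,010 = 20.0 months ≥ 6
Loan-to-value = 55,000/71,500 = 76.9% — pass (90% max)
Credit score 734 ≥ 660 (meets)
All criteria satisfied.

Approved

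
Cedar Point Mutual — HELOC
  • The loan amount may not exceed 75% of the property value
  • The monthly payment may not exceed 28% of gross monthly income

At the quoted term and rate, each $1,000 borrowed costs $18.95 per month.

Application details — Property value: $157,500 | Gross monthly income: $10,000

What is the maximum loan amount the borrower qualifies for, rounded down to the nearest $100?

$118,100

Payment cap: 28% × $10,000 = $2,800/month.
At $18.95 per $1,000, that supports 2,800/18.95 × 1,000 ≈ $147,757 → $147,700.
LTV cap: 75% × $157,500 = $118,125 → $118,100.
Binding constraint: loan-to-value.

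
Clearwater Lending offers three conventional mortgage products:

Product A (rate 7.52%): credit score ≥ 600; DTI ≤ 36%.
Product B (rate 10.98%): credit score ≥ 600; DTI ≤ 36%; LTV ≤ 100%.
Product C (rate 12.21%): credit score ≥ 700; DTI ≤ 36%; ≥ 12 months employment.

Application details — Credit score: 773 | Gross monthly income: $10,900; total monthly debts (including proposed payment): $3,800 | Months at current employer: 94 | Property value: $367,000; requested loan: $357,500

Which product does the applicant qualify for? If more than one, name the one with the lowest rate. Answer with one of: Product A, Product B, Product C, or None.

Product A

DTI = 3,800/10,900 = 34.9%.
LTV = 357,500/367,000 = 97.4%.
Product A: score 773 ≥ 600; DTI 34.9% ≤ 36% → qualifies.
Product B: score 773 ≥ 600; DTI 34.9% ≤ 36%; LTV 97.4% ≤ 100% → qualifies.
Product C: score 773 ≥ 700; DTI 34.9% ≤ 36%; employment 94 ≥ 12 mo → qualifies.
Qualifying: Product A, Product B, Product C. Lowest rate is 7.52% → Product A.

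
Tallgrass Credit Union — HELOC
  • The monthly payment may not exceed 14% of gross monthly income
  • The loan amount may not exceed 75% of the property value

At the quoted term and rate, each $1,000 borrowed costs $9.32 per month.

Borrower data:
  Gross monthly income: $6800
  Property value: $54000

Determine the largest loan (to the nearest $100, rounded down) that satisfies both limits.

$40,500

Payment cap: 14% × $6,800 = $952/month.
At $9.32 per $1,000, that supports 952/9.32 × 1,000 ≈ $102,145 → $102,100.
LTV cap: 75% × $54,000 = $40,500 → $40,500.
Binding constraint: loan-to-value.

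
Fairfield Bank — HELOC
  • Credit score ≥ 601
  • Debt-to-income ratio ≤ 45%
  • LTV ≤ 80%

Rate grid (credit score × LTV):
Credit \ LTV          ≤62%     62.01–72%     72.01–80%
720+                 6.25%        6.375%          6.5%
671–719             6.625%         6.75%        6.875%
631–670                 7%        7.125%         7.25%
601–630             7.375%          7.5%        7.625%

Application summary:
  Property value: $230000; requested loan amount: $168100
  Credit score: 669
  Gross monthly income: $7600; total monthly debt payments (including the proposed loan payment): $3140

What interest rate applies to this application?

7.25%

Credit score 669 ≥ 601; Debt-to-income = 3,140/7,600 = 41.3% — meets 45% limit
Loan-to-value = 168,100/230,000 = 73.1% — pass (80% max)
Score 669 is in the 631–670 band; LTV 73.1% is in the 72.01–80% band → 7.25%.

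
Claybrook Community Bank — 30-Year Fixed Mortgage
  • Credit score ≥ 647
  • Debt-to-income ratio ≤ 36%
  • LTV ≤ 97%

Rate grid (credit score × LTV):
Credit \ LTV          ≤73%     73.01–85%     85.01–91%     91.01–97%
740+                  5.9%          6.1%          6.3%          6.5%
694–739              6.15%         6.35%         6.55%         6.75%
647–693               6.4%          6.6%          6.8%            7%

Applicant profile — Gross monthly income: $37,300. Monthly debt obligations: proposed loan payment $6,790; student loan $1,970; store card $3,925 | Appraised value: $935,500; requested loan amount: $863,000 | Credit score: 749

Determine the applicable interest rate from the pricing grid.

6.5%

Credit score 749 ≥ 647; Total monthly debts = (6,790 + 1,970 + 3,925) = 12,685. Debt-to-income = 12,685/37,300 = 34% — meets 36% limit
Loan-to-value = 863,000/935,500 = 92.3% — pass (97% max)
Score 749 is in the 740+ band; LTV 92.3% is in the 91.01–97% band → 6.5%.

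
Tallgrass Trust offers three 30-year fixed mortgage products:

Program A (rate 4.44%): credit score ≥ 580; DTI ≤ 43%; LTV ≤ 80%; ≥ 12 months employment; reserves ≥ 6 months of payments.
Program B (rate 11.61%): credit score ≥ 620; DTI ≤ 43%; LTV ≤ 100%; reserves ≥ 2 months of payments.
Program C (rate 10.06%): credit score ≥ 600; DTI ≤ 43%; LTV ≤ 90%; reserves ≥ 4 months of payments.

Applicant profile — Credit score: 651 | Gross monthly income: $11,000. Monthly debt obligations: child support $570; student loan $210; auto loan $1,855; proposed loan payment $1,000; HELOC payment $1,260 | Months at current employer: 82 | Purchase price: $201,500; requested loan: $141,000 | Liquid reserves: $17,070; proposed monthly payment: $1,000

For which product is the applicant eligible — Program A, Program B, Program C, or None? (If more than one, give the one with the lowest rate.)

Total debts = (570 + 210 + 1,855 + 1,000 + 1,260) = 4,895; DTI = 4,895/11,000 = 44.5%.
LTV = 141,000/201,500 = 70%.
Reserves = 17,070/1,000 = 17.1 months.
Program A: score 651 ≥ 580; DTI 44.5% > 43%; LTV 70% ≤ 80%; employment 82 ≥ 12 mo; reserves 17.1 ≥ 6 mo → does not qualify.
Program B: score 651 ≥ 620; DTI 44.5% > 43%; LTV 70% ≤ 100%; reserves 17.1 ≥ 2 mo → does not qualify.
Program C: score 651 ≥ 600; DTI 44.5% > 43%; LTV 70% ≤ 90%; reserves 17.1 ≥ 4 mo → does not qualify.

None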